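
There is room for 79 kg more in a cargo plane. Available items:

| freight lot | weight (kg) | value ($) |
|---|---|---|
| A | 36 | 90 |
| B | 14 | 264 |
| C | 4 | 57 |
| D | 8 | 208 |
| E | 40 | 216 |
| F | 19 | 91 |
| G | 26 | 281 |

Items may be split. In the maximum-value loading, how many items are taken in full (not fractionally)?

Greedy by value/weight ratio, highest first.
Order: D (208/8=26.00) > B (264/14=18.86) > C (57/4=14.25) > G (281/26=10.81) > E (216/40=5.40) > F (91/19=4.79) > A (90/36=2.50)
Fill: take D (8 @ 208) → take B (14 @ 264) → take C (4 @ 57) → take G (26 @ 281) → take 27/40 of E → 145.80; 79/79 used.
4 item(s) taken whole; one partial (take 27/40 of E).

4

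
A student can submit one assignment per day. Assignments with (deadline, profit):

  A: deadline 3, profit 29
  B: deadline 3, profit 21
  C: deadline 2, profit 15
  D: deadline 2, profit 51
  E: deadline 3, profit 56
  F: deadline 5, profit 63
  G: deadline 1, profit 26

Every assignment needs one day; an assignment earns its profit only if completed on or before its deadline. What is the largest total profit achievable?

199

By profit: F(d5,63), E(d3,56), D(d2,51), A(d3,29), G(d1,26), B(d3,21), C(d2,15)
F→slot 5; E→slot 3; D→slot 2; A→slot 1; G skipped; B skipped; C skipped.
Profit = 29 + 51 + 56 + 63 = 199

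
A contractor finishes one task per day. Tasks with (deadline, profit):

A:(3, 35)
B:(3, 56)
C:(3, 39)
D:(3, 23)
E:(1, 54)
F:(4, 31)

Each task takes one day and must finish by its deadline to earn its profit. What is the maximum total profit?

By profit: B(d3,56), E(d1,54), C(d3,39), A(d3,35), F(d4,31), D(d3,23)
B→slot 3; E→slot 1; C→slot 2; A skipped; F→slot 4; D skipped.
Profit = 54 + 39 + 56 + 31 = 180

180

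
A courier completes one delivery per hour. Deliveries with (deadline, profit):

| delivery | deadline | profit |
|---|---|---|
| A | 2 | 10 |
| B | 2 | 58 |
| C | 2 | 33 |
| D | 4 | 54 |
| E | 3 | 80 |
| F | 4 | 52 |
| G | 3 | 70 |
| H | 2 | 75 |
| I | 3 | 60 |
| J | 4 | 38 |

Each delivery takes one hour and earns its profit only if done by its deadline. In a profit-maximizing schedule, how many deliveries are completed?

Profit order: E=80 H=75 G=70 I=60 B=58 D=54 F=52 J=38 C=33 A=10
Assign: E→slot 3, H→slot 2, G→slot 1, I skipped, B skipped, D→slot 4, F skipped, J skipped, C skipped, A skipped.
Slots: [1:G] [2:H] [3:E] [4:D]
4 of 10 scheduled.

4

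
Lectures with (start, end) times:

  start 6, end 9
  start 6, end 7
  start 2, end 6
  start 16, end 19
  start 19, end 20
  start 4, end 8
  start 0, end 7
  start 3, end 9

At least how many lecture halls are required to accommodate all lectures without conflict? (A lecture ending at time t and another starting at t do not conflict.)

Count concurrent intervals with a sweep; the peak is the room count.
Events (time:±→running): 0:+→1 2:+→2 3:+→3 4:+→4 6:-→3 6:+→4 6:+→5 … peak 5.

5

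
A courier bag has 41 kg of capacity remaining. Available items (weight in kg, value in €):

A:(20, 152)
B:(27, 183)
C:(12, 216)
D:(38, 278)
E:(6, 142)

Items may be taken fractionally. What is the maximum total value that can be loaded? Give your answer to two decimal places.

531.95

Greedy by value/weight ratio, highest first.
Ratios (sorted): E 23.67, C 18.00, A 7.60, D 7.32, B 6.78
take E (6 @ 142); take C (12 @ 216); take A (20 @ 152); take 3/38 of D → 21.95. Capacity used 41/41.
Total value = 531.95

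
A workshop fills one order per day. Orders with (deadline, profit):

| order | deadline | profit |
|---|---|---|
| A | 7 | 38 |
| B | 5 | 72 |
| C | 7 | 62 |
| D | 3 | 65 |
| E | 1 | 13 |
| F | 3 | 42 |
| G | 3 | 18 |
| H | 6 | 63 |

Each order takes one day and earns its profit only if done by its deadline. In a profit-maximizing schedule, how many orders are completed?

7

Sort by profit descending; place each in the latest free slot ≤ its deadline.
Profit order: B=72 D=65 H=63 C=62 F=42 A=38 G=18 E=13
Assign: B→slot 5, D→slot 3, H→slot 6, C→slot 7, F→slot 2, A→slot 4, G→slot 1, E skipped.
Slots: [1:G] [2:F] [3:D] [4:A] [5:B] [6:H] [7:C]
7 of 8 scheduled.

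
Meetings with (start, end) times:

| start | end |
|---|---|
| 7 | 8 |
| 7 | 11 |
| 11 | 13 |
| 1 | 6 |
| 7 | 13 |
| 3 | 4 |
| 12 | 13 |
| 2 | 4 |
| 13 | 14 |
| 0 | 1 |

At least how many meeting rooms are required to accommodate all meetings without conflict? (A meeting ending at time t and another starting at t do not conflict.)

3

starts: [0, 1, 2, 3, 7, 7, 7, 11, 12, 13]
ends:   [1, 4, 4, 6, 8, 11, 13, 13, 13, 14]
s0→1 e1→0 s1→1 s2→2 s3→3  — peak 3.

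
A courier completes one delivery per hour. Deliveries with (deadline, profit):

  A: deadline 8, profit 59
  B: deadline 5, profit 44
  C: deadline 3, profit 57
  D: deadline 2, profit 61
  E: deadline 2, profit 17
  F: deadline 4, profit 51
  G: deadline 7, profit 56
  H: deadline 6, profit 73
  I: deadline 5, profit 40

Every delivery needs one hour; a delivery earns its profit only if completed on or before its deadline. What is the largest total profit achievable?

441

Profit order: H=73 D=61 A=59 C=57 G=56 F=51 B=44 I=40 E=17
Assign: H→slot 6, D→slot 2, A→slot 8, C→slot 3, G→slot 7, F→slot 4, B→slot 5, I→slot 1, E skipped.
Slots: [1:I] [2:D] [3:C] [4:F] [5:B] [6:H] [7:G] [8:A]
Profit = 40 + 61 + 57 + 51 + 44 + 73 + 56 + 59 = 441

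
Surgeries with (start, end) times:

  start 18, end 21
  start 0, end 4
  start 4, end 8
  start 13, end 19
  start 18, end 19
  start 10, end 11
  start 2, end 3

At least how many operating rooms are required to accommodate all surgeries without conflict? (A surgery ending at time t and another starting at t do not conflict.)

Events (time:±→running): 0:+→1 2:+→2 3:-→1 4:-→0 4:+→1 8:-→0 10:+→1 11:-→0 13:+→1 18:+→2 18:+→3 … peak 3.

3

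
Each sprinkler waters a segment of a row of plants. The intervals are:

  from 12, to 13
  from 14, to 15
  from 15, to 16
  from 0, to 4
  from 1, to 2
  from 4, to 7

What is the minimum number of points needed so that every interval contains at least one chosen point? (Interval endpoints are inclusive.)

Sorted: [1,2] [0,4] [4,7] [12,13] [14,15] [15,16]
{[1,2],[0,4]} hit by 2; {[4,7]} hit by 7; {[12,13]} hit by 13; {[14,15],[15,16]} hit by 15.
Points: 2, 7, 13, 15 (4 total).

4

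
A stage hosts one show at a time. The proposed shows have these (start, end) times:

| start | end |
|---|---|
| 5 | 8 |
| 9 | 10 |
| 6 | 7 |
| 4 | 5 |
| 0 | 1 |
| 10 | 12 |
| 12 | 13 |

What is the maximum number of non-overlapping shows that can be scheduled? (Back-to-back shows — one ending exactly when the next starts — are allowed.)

Greedy by earliest finish: after sorting by end time, pick each interval compatible with the last pick.
By end time: (0,1), (4,5), (6,7), (5,8), (9,10), (10,12), (12,13).
Pick (0,1); next start ≥ 1 → (4,5); next start ≥ 5 → (6,7); next start ≥ 7 → (9,10); next start ≥ 10 → (10,12); next start ≥ 12 → (12,13).
Selected 6 shows.

6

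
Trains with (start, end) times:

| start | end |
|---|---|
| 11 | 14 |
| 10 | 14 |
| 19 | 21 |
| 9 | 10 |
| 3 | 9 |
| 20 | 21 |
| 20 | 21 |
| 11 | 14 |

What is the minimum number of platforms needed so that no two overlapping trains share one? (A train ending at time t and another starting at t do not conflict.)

3

The answer is the maximum number of intervals overlapping at any instant.
Events (time:±→running): 3:+→1 9:-→0 9:+→1 10:-→0 10:+→1 11:+→2 11:+→3 … peak 3.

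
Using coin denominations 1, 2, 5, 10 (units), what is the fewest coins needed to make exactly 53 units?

7

Greedy: take as many of the largest coin as possible, then repeat with the remainder.
53 − 5×10→3 − 1×2→1 − 1×1→0
Total coins = 5 + 1 + 1 = 7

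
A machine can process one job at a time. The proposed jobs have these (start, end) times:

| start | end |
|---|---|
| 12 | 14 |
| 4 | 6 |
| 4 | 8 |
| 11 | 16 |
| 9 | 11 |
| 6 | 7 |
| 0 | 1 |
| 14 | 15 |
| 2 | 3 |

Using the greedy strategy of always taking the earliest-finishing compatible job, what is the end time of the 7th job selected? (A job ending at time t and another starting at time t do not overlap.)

15

Sorted by end: (0,1)  (2,3)  (4,6)  (6,7)  (4,8)  (9,11)  (12,14)  (14,15)  (11,16)
take (0,1); take (2,3); take (4,6); take (6,7); skip (4,8); take (9,11); take (12,14); take (14,15).
Selected: (0,1) (2,3) (4,6) (6,7) (9,11) (12,14) (14,15)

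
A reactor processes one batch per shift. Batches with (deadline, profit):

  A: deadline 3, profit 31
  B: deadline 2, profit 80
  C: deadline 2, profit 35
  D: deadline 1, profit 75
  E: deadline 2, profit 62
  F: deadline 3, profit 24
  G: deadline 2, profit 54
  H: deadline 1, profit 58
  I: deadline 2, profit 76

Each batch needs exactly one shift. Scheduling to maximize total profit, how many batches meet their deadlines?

3

Profit order: B=80 I=76 D=75 E=62 H=58 G=54 C=35 A=31 F=24
Assign: B→slot 2, I→slot 1, D skipped, E skipped, H skipped, G skipped, C skipped, A→slot 3, F skipped.
Slots: [1:I] [2:B] [3:A]
3 of 9 scheduled.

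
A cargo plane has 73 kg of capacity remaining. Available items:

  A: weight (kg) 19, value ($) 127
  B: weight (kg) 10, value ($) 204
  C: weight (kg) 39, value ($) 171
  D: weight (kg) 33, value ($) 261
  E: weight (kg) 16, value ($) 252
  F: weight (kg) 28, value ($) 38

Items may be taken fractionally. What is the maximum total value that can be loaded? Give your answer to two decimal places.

810.58

Greedy by value/weight ratio, highest first.
Ratios (sorted): B 20.40, E 15.75, D 7.91, A 6.68, C 4.38, F 1.36
take B (10 @ 204); take E (16 @ 252); take D (33 @ 261); take 14/19 of A → 93.58. Capacity used 73/73.
Total value = 810.58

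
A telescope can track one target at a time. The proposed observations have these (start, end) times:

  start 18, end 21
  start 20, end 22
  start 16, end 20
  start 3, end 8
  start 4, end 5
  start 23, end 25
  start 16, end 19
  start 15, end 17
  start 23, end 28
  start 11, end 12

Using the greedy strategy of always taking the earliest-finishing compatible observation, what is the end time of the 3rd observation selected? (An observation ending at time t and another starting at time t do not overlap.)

17

By end time: (4,5), (3,8), (11,12), (15,17), (16,19), (16,20), (18,21), (20,22), (23,25), (23,28).
Pick (4,5); next start ≥ 5 → (11,12); next start ≥ 12 → (15,17); next start ≥ 17 → (18,21); next start ≥ 21 → (23,25).
Selected: (4,5) (11,12) (15,17) (18,21) (23,25)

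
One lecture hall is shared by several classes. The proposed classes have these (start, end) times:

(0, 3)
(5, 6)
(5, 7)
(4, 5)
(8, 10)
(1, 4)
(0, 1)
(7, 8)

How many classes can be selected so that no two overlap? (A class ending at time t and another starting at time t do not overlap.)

6

Sort by end time and greedily take each interval whose start is ≥ the last chosen end.
Sorted by end: (0,1)  (0,3)  (1,4)  (4,5)  (5,6)  (5,7)  (7,8)  (8,10)
take (0,1); take (1,4); take (4,5); take (5,6); take (7,8); take (8,10).
Selected 6 classes.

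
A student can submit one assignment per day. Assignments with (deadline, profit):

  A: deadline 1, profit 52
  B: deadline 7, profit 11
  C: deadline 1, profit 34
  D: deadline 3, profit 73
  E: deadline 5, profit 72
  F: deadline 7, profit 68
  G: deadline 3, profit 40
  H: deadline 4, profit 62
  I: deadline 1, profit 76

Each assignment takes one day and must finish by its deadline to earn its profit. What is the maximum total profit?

Profit order: I=76 D=73 E=72 F=68 H=62 A=52 G=40 C=34 B=11
Assign: I→slot 1, D→slot 3, E→slot 5, F→slot 7, H→slot 4, A skipped, G→slot 2, C skipped, B→slot 6.
Slots: [1:I] [2:G] [3:D] [4:H] [5:E] [6:B] [7:F]
Profit = 76 + 40 + 73 + 62 + 72 + 11 + 68 = 402

402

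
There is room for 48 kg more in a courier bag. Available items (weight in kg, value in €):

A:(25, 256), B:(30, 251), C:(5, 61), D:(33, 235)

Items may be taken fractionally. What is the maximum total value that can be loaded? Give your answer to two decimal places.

467.60

Order: C (61/5=12.20) > A (256/25=10.24) > B (251/30=8.37) > D (235/33=7.12)
Fill: take C (5 @ 61) → take A (25 @ 256) → take 18/30 of B → 150.60; 48/48 used.
Total value = 467.60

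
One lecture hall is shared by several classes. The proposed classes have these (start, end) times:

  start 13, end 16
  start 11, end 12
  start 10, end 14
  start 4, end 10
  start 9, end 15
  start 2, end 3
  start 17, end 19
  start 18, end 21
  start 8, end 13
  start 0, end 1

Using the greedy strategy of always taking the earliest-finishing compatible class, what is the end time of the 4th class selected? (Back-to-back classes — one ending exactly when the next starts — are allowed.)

12

By end time: (0,1), (2,3), (4,10), (11,12), (8,13), (10,14), (9,15), (13,16), (17,19), (18,21).
Pick (0,1); next start ≥ 1 → (2,3); next start ≥ 3 → (4,10); next start ≥ 10 → (11,12); next start ≥ 12 → (13,16); next start ≥ 16 → (17,19).
Selected: (0,1) (2,3) (4,10) (11,12) (13,16) (17,19)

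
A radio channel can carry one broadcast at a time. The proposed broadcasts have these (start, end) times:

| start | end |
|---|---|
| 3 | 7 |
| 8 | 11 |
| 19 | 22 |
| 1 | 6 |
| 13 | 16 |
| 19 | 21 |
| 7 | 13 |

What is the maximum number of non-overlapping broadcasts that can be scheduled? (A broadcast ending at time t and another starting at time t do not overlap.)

4

Order by finish time; keep every interval that doesn't clash with the previous kept one.
Sorted by end: (1,6)  (3,7)  (8,11)  (7,13)  (13,16)  (19,21)  (19,22)
take (1,6); take (8,11); take (13,16); take (19,21).
Selected 4 broadcasts.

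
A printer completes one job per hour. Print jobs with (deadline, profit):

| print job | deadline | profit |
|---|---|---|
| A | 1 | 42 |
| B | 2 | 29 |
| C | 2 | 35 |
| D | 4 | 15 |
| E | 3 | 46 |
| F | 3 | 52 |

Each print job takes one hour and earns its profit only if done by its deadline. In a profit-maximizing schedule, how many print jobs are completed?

Take jobs in profit order; each goes to the latest open slot no later than its deadline.
By profit: F(d3,52), E(d3,46), A(d1,42), C(d2,35), B(d2,29), D(d4,15)
F→slot 3; E→slot 2; A→slot 1; C skipped; B skipped; D→slot 4.
4 of 6 scheduled.

4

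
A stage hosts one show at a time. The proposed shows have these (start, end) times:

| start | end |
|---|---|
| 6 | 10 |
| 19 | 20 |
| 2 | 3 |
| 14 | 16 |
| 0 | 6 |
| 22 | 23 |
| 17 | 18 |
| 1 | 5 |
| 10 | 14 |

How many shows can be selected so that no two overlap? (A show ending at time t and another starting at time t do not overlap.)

Order by finish time; keep every interval that doesn't clash with the previous kept one.
Sorted by end: (2,3)  (1,5)  (0,6)  (6,10)  (10,14)  (14,16)  (17,18)  (19,20)  (22,23)
take (2,3); skip (0,6); take (6,10); take (10,14); take (14,16); take (17,18); take (19,20); take (22,23).
Selected 7 shows.

7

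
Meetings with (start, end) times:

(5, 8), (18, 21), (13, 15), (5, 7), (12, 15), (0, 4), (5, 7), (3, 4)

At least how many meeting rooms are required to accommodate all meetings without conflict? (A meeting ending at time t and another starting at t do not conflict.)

The answer is the maximum number of intervals overlapping at any instant.
Events (time:±→running): 0:+→1 3:+→2 4:-→1 4:-→0 5:+→1 5:+→2 5:+→3 … peak 3.

3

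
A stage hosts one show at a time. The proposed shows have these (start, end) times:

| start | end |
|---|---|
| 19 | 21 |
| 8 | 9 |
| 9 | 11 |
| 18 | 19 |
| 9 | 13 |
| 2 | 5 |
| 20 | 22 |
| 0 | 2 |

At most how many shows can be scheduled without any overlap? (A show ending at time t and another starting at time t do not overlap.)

Order by finish time; keep every interval that doesn't clash with the previous kept one.
Sorted by end: (0,2)  (2,5)  (8,9)  (9,11)  (9,13)  (18,19)  (19,21)  (20,22)
take (0,2); take (2,5); take (8,9); take (9,11); take (18,19); take (19,21); skip (20,22).
Selected 6 shows.

6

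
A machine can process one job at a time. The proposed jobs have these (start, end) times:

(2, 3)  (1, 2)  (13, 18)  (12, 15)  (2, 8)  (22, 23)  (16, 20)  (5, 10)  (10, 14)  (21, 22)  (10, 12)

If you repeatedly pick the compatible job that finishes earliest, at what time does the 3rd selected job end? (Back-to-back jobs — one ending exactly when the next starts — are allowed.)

10

Order by finish time; keep every interval that doesn't clash with the previous kept one.
By end time: (1,2), (2,3), (2,8), (5,10), (10,12), (10,14), (12,15), (13,18), (16,20), (21,22), (22,23).
Pick (1,2); next start ≥ 2 → (2,3); next start ≥ 3 → (5,10); next start ≥ 10 → (10,12); next start ≥ 12 → (12,15); next start ≥ 15 → (16,20); next start ≥ 20 → (21,22); next start ≥ 22 → (22,23).
Selected: (1,2) (2,3) (5,10) (10,12) (12,15) (16,20) (21,22) (22,23)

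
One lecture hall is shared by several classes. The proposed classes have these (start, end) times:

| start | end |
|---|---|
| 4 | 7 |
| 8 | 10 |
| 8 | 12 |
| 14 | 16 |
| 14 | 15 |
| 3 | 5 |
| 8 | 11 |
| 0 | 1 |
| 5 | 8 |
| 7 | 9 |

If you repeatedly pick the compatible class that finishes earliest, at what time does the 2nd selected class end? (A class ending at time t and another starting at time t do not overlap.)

By end time: (0,1), (3,5), (4,7), (5,8), (7,9), (8,10), (8,11), (8,12), (14,15), (14,16).
Pick (0,1); next start ≥ 1 → (3,5); next start ≥ 5 → (5,8); next start ≥ 8 → (8,10); next start ≥ 10 → (14,15).
Selected: (0,1) (3,5) (5,8) (8,10) (14,15)

5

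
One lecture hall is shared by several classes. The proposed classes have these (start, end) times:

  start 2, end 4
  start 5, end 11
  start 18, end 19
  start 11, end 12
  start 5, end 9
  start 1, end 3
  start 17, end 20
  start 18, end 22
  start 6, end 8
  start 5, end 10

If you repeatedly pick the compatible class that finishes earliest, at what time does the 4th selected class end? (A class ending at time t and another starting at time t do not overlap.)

19

Greedy by earliest finish: after sorting by end time, pick each interval compatible with the last pick.
Sorted by end: (1,3)  (2,4)  (6,8)  (5,9)  (5,10)  (5,11)  (11,12)  (18,19)  (17,20)  (18,22)
take (1,3); skip (2,4); take (6,8); skip (5,11); take (11,12); take (18,19); skip (17,20).
Selected: (1,3) (6,8) (11,12) (18,19)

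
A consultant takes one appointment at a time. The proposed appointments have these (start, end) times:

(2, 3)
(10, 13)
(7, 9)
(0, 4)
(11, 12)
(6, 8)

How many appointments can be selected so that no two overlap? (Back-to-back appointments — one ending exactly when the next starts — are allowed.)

3

Sorted by end: (2,3)  (0,4)  (6,8)  (7,9)  (11,12)  (10,13)
take (2,3); skip (0,4); take (6,8); take (11,12); skip (10,13).
Selected 3 appointments.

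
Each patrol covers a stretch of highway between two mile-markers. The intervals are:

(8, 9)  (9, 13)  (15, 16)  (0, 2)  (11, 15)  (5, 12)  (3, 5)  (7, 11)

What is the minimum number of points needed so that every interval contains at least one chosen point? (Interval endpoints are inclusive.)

4

By right end: [0,2]  [3,5]  [8,9]  [7,11]  [5,12]  [9,13]  [11,15]  [15,16]
[0,2] uncovered → point at 2; [3,5] uncovered → point at 5; [8,9] uncovered → point at 9; [11,15] uncovered → point at 15.
Points: 2, 5, 9, 15 (4 total).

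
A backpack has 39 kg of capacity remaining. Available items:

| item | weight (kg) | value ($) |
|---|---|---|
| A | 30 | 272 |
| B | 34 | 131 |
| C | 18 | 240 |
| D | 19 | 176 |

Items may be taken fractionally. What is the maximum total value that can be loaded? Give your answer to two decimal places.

Ratios (sorted): C 13.33, D 9.26, A 9.07, B 3.85
take C (18 @ 240); take D (19 @ 176); take 2/30 of A → 18.13. Capacity used 39/39.
Total value = 434.13

434.13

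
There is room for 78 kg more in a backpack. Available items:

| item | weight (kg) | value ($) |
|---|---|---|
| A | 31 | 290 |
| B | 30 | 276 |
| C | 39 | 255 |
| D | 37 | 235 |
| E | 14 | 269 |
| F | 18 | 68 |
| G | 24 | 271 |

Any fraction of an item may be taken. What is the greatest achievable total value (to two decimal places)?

Greedy by value/weight ratio, highest first.
Ratios (sorted): E 19.21, G 11.29, A 9.35, B 9.20, C 6.54, D 6.35, F 3.78
take E (14 @ 269); take G (24 @ 271); take A (31 @ 290); take 9/30 of B → 82.80. Capacity used 78/78.
Total value = 912.80

912.80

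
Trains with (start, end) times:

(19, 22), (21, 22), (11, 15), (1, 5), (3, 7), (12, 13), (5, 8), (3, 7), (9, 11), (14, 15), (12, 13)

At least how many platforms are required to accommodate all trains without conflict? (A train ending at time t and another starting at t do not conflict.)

3

Events (time:±→running): 1:+→1 3:+→2 3:+→3 … peak 3.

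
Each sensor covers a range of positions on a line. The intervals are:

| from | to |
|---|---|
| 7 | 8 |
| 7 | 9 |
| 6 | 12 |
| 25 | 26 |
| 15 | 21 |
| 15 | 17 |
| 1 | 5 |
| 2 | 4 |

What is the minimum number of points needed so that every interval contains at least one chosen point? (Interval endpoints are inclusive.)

4

Process intervals by earliest right end; each time one isn't hit yet, stab at its right endpoint.
Sorted: [2,4] [1,5] [7,8] [7,9] [6,12] [15,17] [15,21] [25,26]
{[2,4],[1,5]} hit by 4; {[7,8],[7,9],[6,12]} hit by 8; {[15,17],[15,21]} hit by 17; {[25,26]} hit by 26.
Points: 4, 8, 17, 26 (4 total).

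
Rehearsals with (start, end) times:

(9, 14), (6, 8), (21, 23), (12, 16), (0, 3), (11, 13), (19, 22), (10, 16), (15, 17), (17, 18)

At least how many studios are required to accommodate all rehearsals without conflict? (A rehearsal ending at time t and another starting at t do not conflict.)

4

Count concurrent intervals with a sweep; the peak is the room count.
Events (time:±→running): 0:+→1 3:-→0 6:+→1 8:-→0 9:+→1 10:+→2 11:+→3 12:+→4 … peak 4.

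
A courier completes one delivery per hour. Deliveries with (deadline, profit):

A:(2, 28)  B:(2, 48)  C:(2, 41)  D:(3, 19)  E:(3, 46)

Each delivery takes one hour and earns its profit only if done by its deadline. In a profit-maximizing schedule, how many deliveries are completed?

3

Sort by profit descending; place each in the latest free slot ≤ its deadline.
By profit: B(d2,48), E(d3,46), C(d2,41), A(d2,28), D(d3,19)
B→slot 2; E→slot 3; C→slot 1; A skipped; D skipped.
3 of 5 scheduled.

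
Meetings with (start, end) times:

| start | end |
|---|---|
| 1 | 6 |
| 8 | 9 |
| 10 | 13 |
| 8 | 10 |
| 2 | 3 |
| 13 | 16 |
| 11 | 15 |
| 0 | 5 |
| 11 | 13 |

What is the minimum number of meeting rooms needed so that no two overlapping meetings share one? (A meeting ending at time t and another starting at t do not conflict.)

3

Count concurrent intervals with a sweep; the peak is the room count.
starts: [0, 1, 2, 8, 8, 10, 11, 11, 13]
ends:   [3, 5, 6, 9, 10, 13, 13, 15, 16]
s0→1 s1→2 s2→3  — peak 3.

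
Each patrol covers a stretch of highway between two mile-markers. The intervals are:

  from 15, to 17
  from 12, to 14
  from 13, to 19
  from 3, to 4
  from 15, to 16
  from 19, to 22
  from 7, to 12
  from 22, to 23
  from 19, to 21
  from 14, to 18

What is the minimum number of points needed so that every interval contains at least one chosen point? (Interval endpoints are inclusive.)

Sort by right endpoint; whenever an interval is uncovered, place a point at its right end.
By right end: [3,4]  [7,12]  [12,14]  [15,16]  [15,17]  [14,18]  [13,19]  [19,21]  [19,22]  [22,23]
[3,4] uncovered → point at 4; [7,12] uncovered → point at 12; [15,16] uncovered → point at 16; [19,21] uncovered → point at 21; [22,23] uncovered → point at 23.
Points: 4, 12, 16, 21, 23 (5 total).

5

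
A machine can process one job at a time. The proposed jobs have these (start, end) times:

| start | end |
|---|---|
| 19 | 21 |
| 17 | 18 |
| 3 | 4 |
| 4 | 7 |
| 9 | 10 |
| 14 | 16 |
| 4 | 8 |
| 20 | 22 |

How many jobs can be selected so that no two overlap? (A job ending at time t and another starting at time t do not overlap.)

Sort by end time and greedily take each interval whose start is ≥ the last chosen end.
By end time: (3,4), (4,7), (4,8), (9,10), (14,16), (17,18), (19,21), (20,22).
Pick (3,4); next start ≥ 4 → (4,7); next start ≥ 7 → (9,10); next start ≥ 10 → (14,16); next start ≥ 16 → (17,18); next start ≥ 18 → (19,21).
Selected 6 jobs.

6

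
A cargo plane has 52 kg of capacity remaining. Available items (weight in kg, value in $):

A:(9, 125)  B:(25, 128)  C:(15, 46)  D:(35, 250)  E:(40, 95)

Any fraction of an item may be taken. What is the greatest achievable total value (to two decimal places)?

415.96

Ratios (sorted): A 13.89, D 7.14, B 5.12, C 3.07, E 2.38
take A (9 @ 125); take D (35 @ 250); take 8/25 of B → 40.96. Capacity used 52/52.
Total value = 415.96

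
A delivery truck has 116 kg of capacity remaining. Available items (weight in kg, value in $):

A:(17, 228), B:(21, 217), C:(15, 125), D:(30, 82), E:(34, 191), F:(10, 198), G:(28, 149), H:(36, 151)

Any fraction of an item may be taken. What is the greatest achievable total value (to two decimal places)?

1060.11

Sort by value per unit weight and fill in that order.
Ratios (sorted): F 19.80, A 13.41, B 10.33, C 8.33, E 5.62, G 5.32, H 4.19, D 2.73
take F (10 @ 198); take A (17 @ 228); take B (21 @ 217); take C (15 @ 125); take E (34 @ 191); take 19/28 of G → 101.11. Capacity used 116/116.
Total value = 1060.11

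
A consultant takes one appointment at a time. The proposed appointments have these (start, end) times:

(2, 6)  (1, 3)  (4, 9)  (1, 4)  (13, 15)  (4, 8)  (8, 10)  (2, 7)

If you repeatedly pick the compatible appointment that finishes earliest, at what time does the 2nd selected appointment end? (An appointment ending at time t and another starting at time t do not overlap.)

8

Greedy by earliest finish: after sorting by end time, pick each interval compatible with the last pick.
Sorted by end: (1,3)  (1,4)  (2,6)  (2,7)  (4,8)  (4,9)  (8,10)  (13,15)
take (1,3); take (4,8); take (8,10); take (13,15).
Selected: (1,3) (4,8) (8,10) (13,15)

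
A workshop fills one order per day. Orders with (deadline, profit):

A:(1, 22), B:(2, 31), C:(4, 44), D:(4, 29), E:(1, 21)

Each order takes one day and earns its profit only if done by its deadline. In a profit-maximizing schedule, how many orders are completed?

4

By profit: C(d4,44), B(d2,31), D(d4,29), A(d1,22), E(d1,21)
C→slot 4; B→slot 2; D→slot 3; A→slot 1; E skipped.
4 of 5 scheduled.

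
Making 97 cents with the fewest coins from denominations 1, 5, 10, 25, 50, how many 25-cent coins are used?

97 = 1×50 + 1×25 + 2×10 + 2×1
Count of 25: 1

1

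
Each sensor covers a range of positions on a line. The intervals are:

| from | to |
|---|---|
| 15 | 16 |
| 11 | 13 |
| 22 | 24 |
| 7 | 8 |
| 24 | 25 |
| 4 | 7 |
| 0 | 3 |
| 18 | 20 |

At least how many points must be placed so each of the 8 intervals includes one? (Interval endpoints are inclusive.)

Process intervals by earliest right end; each time one isn't hit yet, stab at its right endpoint.
By right end: [0,3]  [4,7]  [7,8]  [11,13]  [15,16]  [18,20]  [22,24]  [24,25]
[0,3] uncovered → point at 3; [4,7] uncovered → point at 7; [11,13] uncovered → point at 13; [15,16] uncovered → point at 16; [18,20] uncovered → point at 20; [22,24] uncovered → point at 24.
Points: 3, 7, 13, 16, 20, 24 (6 total).

6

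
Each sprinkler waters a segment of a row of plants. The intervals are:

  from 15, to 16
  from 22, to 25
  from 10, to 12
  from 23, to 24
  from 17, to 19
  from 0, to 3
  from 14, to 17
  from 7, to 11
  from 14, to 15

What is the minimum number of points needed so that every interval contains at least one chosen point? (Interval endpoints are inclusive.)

Sorted: [0,3] [7,11] [10,12] [14,15] [15,16] [14,17] [17,19] [23,24] [22,25]
{[0,3]} hit by 3; {[7,11],[10,12]} hit by 11; {[14,15],[15,16],[14,17]} hit by 15; {[17,19]} hit by 19; {[23,24],[22,25]} hit by 24.
Points: 3, 11, 15, 19, 24 (5 total).

5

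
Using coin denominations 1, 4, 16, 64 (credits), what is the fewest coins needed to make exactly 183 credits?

9

183 − 2×64→55 − 3×16→7 − 1×4→3 − 3×1→0
Total coins = 2 + 3 + 1 + 3 = 9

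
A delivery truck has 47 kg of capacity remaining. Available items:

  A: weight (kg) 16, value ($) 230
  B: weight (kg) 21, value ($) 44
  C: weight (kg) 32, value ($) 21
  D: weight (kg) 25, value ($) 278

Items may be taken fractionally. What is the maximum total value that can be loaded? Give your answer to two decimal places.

Greedy by value/weight ratio, highest first.
Ratios (sorted): A 14.38, D 11.12, B 2.10, C 0.66
take A (16 @ 230); take D (25 @ 278); take 6/21 of B → 12.57. Capacity used 47/47.
Total value = 520.57

520.57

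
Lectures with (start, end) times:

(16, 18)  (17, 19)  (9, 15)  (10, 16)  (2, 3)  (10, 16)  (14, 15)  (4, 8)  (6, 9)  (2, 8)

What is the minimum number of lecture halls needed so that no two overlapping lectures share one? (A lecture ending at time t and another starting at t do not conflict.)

4

The answer is the maximum number of intervals overlapping at any instant.
starts: [2, 2, 4, 6, 9, 10, 10, 14, 16, 17]
ends:   [3, 8, 8, 9, 15, 15, 16, 16, 18, 19]
s2→1 s2→2 e3→1 s4→2 s6→3 e8→2 e8→1 e9→0 s9→1 s10→2 s10→3 s14→4  — peak 4.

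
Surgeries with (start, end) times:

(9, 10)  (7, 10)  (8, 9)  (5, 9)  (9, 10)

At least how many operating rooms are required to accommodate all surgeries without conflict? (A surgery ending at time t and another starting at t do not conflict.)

3

starts: [5, 7, 8, 9, 9]
ends:   [9, 9, 10, 10, 10]
s5→1 s7→2 s8→3  — peak 3.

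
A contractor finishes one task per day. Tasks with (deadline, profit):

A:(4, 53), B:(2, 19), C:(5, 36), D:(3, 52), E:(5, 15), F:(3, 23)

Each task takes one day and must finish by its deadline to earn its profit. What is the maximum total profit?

By profit: A(d4,53), D(d3,52), C(d5,36), F(d3,23), B(d2,19), E(d5,15)
A→slot 4; D→slot 3; C→slot 5; F→slot 2; B→slot 1; E skipped.
Profit = 19 + 23 + 52 + 53 + 36 = 183

183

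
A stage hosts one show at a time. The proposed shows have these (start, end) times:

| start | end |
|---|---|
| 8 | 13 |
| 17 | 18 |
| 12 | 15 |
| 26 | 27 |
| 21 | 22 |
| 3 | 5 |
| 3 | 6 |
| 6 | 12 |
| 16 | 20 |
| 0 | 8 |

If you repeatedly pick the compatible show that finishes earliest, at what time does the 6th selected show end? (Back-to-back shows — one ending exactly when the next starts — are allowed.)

Sorted by end: (3,5)  (3,6)  (0,8)  (6,12)  (8,13)  (12,15)  (17,18)  (16,20)  (21,22)  (26,27)
take (3,5); take (6,12); take (12,15); take (17,18); take (21,22); take (26,27).
Selected: (3,5) (6,12) (12,15) (17,18) (21,22) (26,27)

27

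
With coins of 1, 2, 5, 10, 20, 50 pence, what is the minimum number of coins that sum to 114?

5

Greedy: take as many of the largest coin as possible, then repeat with the remainder.
114 = 2×50 + 1×10 + 2×2
Total coins = 2 + 1 + 2 = 5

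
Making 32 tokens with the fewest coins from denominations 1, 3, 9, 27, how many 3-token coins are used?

1

32 − 1×27→5 − 1×3→2 − 2×1→0
Count of 3: 1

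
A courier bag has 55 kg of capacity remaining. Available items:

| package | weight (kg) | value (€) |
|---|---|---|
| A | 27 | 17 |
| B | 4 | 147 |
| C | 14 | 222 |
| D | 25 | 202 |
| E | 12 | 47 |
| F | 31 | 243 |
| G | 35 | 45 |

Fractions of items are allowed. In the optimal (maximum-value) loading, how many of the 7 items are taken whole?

Sort by value per unit weight and fill in that order.
Ratios (sorted): B 36.75, C 15.86, D 8.08, F 7.84, E 3.92, G 1.29, A 0.63
take B (4 @ 147); take C (14 @ 222); take D (25 @ 202); take 12/31 of F → 94.06. Capacity used 55/55.
3 item(s) taken whole; one partial (take 12/31 of F).

3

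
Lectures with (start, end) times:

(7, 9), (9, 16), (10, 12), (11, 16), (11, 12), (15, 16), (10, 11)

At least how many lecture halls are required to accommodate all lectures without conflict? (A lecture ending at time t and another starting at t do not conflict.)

4

The answer is the maximum number of intervals overlapping at any instant.
starts: [7, 9, 10, 10, 11, 11, 15]
ends:   [9, 11, 12, 12, 16, 16, 16]
s7→1 e9→0 s9→1 s10→2 s10→3 e11→2 s11→3 s11→4  — peak 4.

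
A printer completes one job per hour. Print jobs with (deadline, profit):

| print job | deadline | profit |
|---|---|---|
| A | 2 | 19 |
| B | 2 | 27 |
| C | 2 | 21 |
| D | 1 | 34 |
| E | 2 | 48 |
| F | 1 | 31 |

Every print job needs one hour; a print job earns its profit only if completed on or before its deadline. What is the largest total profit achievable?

By profit: E(d2,48), D(d1,34), F(d1,31), B(d2,27), C(d2,21), A(d2,19)
E→slot 2; D→slot 1; F skipped; B skipped; C skipped; A skipped.
Profit = 34 + 48 = 82

82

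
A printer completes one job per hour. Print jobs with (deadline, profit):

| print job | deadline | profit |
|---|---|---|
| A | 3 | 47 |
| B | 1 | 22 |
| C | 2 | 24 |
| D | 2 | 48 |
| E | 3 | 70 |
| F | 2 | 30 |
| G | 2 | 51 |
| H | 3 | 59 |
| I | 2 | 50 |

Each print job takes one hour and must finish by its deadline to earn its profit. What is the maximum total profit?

Take jobs in profit order; each goes to the latest open slot no later than its deadline.
Profit order: E=70 H=59 G=51 I=50 D=48 A=47 F=30 C=24 B=22
Assign: E→slot 3, H→slot 2, G→slot 1, I skipped, D skipped, A skipped, F skipped, C skipped, B skipped.
Slots: [1:G] [2:H] [3:E]
Profit = 51 + 59 + 70 = 180

180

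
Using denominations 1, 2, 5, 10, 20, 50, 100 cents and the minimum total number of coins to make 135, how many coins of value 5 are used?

135 = 1×100 + 1×20 + 1×10 + 1×5
Count of 5: 1

1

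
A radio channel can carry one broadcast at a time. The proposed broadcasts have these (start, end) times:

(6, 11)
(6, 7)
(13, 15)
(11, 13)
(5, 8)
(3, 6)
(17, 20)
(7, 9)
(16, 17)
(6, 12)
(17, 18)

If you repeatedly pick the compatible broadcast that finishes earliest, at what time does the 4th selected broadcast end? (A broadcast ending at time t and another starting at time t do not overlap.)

13

By end time: (3,6), (6,7), (5,8), (7,9), (6,11), (6,12), (11,13), (13,15), (16,17), (17,18), (17,20).
Pick (3,6); next start ≥ 6 → (6,7); next start ≥ 7 → (7,9); next start ≥ 9 → (11,13); next start ≥ 13 → (13,15); next start ≥ 15 → (16,17); next start ≥ 17 → (17,18).
Selected: (3,6) (6,7) (7,9) (11,13) (13,15) (16,17) (17,18)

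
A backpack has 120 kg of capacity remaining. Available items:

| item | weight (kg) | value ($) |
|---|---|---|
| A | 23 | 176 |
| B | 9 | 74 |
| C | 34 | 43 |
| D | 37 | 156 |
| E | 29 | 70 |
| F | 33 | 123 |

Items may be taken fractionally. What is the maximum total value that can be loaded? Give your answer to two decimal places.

572.45

Ratios (sorted): B 8.22, A 7.65, D 4.22, F 3.73, E 2.41, C 1.26
take B (9 @ 74); take A (23 @ 176); take D (37 @ 156); take F (33 @ 123); take 18/29 of E → 43.45. Capacity used 120/120.
Total value = 572.45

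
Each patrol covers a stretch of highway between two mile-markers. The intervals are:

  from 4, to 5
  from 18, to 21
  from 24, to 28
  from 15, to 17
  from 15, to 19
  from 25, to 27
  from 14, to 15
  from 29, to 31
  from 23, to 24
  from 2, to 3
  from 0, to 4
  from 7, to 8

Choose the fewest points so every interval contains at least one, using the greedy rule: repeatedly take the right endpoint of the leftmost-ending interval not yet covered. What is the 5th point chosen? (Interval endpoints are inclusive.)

21

By right end: [2,3]  [0,4]  [4,5]  [7,8]  [14,15]  [15,17]  [15,19]  [18,21]  [23,24]  [25,27]  [24,28]  [29,31]
[2,3] uncovered → point at 3; [4,5] uncovered → point at 5; [7,8] uncovered → point at 8; [14,15] uncovered → point at 15; [18,21] uncovered → point at 21; [23,24] uncovered → point at 24; [25,27] uncovered → point at 27; [29,31] uncovered → point at 31.
Points: 3, 5, 8, 15, 21, 24, 27, 31 (8 total).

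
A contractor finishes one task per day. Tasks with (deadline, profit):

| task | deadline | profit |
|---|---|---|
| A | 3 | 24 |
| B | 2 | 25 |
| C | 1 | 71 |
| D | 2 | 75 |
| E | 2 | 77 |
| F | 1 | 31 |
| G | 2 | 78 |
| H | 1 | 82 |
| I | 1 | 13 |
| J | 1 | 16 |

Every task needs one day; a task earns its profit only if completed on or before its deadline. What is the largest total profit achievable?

Take jobs in profit order; each goes to the latest open slot no later than its deadline.
Profit order: H=82 G=78 E=77 D=75 C=71 F=31 B=25 A=24 J=16 I=13
Assign: H→slot 1, G→slot 2, E skipped, D skipped, C skipped, F skipped, B skipped, A→slot 3, J skipped, I skipped.
Slots: [1:H] [2:G] [3:A]
Profit = 82 + 78 + 24 = 184

184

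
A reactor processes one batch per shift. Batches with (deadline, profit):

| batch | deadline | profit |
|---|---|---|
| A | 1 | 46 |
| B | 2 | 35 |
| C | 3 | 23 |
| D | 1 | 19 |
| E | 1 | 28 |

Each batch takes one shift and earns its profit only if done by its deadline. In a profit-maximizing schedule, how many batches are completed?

3

Take jobs in profit order; each goes to the latest open slot no later than its deadline.
Profit order: A=46 B=35 E=28 C=23 D=19
Assign: A→slot 1, B→slot 2, E skipped, C→slot 3, D skipped.
Slots: [1:A] [2:B] [3:C]
3 of 5 scheduled.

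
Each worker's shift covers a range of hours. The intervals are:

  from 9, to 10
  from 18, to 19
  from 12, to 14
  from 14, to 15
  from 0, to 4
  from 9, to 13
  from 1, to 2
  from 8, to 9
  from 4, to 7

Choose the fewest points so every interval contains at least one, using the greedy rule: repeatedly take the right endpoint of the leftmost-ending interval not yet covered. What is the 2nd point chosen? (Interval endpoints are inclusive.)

By right end: [1,2]  [0,4]  [4,7]  [8,9]  [9,10]  [9,13]  [12,14]  [14,15]  [18,19]
[1,2] uncovered → point at 2; [4,7] uncovered → point at 7; [8,9] uncovered → point at 9; [12,14] uncovered → point at 14; [18,19] uncovered → point at 19.
Points: 2, 7, 9, 14, 19 (5 total).

7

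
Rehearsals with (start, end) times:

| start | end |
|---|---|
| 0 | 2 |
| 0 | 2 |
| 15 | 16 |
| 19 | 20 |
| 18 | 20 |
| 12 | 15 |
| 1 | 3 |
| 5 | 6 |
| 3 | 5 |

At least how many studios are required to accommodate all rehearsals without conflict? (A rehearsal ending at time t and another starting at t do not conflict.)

The answer is the maximum number of intervals overlapping at any instant.
Events (time:±→running): 0:+→1 0:+→2 1:+→3 … peak 3.

3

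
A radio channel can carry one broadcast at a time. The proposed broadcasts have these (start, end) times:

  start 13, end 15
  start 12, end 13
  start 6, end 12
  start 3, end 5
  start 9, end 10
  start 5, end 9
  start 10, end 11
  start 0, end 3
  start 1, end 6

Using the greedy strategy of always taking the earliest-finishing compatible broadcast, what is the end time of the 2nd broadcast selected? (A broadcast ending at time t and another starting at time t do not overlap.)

5

Sorted by end: (0,3)  (3,5)  (1,6)  (5,9)  (9,10)  (10,11)  (6,12)  (12,13)  (13,15)
take (0,3); take (3,5); take (5,9); take (9,10); take (10,11); take (12,13); take (13,15).
Selected: (0,3) (3,5) (5,9) (9,10) (10,11) (12,13) (13,15)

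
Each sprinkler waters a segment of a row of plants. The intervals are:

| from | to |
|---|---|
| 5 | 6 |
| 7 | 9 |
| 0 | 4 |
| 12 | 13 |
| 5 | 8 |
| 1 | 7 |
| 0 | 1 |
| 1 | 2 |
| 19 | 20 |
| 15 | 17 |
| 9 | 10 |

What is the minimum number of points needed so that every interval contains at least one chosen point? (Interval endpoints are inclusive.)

6

Process intervals by earliest right end; each time one isn't hit yet, stab at its right endpoint.
By right end: [0,1]  [1,2]  [0,4]  [5,6]  [1,7]  [5,8]  [7,9]  [9,10]  [12,13]  [15,17]  [19,20]
[0,1] uncovered → point at 1; [5,6] uncovered → point at 6; [7,9] uncovered → point at 9; [12,13] uncovered → point at 13; [15,17] uncovered → point at 17; [19,20] uncovered → point at 20.
Points: 1, 6, 9, 13, 17, 20 (6 total).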